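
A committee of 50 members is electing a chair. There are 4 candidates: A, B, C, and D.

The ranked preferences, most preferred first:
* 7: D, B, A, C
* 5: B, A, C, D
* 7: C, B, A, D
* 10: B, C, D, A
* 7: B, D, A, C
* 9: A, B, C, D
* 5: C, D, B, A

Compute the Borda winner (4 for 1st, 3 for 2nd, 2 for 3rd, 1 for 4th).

B

A: 7×2 + 5×3 + 7×2 + 10×1 + 7×2 + 9×4 + 5×1 = 108
B: 7×3 + 5×4 + 7×3 + 10×4 + 7×4 + 9×3 + 5×2 = 167
C: 7×1 + 5×2 + 7×4 + 10×3 + 7×1 + 9×2 + 5×4 = 120
D: 7×4 + 5×1 + 7×1 + 10×2 + 7×3 + 9×1 + 5×3 = 105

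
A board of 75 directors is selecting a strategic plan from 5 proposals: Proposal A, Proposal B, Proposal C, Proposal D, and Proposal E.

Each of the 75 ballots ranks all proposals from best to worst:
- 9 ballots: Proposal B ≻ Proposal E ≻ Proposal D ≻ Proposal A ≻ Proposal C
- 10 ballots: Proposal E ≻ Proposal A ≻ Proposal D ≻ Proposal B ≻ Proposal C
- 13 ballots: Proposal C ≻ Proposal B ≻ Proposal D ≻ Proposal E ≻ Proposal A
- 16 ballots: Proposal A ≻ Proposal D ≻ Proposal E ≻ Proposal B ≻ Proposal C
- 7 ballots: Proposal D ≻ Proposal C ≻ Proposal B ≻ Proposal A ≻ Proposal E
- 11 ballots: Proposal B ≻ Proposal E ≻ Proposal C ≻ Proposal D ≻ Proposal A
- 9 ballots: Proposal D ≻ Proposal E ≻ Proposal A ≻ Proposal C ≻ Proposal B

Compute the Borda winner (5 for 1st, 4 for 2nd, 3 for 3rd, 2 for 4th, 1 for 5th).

Proposal D

Proposal A: 9×2 + 10×4 + 13×1 + 16×5 + 7×2 + 11×1 + 9×3 = 203
Proposal B: 9×5 + 10×2 + 13×4 + 16×2 + 7×3 + 11×5 + 9×1 = 234
Proposal C: 9×1 + 10×1 + 13×5 + 16×1 + 7×4 + 11×3 + 9×2 = 179
Proposal D: 9×3 + 10×3 + 13×3 + 16×4 + 7×5 + 11×2 + 9×5 = 262
Proposal E: 9×4 + 10×5 + 13×2 + 16×3 + 7×1 + 11×4 + 9×4 = 247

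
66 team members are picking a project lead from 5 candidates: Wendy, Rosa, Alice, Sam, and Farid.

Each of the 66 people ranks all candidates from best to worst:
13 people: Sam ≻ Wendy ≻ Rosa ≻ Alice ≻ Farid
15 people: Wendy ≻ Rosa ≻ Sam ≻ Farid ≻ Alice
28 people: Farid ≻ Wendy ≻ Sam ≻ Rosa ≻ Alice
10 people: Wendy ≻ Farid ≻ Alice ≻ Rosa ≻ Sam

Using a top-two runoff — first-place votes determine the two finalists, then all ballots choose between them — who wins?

Round 1 first-place votes: Wendy 25, Rosa 0, Alice 0, Sam 13, Farid 28. Farid and Wendy advance.
Runoff: Farid is ranked above Wendy on 28 ballots, Wendy above Farid on 38.

Wendy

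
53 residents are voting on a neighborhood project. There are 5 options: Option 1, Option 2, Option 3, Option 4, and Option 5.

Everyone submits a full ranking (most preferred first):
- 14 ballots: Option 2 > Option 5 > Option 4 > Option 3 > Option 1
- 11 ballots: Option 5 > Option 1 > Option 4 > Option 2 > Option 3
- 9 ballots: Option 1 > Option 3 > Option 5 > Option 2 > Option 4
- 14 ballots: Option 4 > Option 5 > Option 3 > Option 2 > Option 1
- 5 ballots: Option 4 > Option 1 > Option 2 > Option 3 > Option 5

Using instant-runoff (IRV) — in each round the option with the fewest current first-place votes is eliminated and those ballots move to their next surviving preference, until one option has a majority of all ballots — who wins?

Round 1: Option 1 9, Option 2 14, Option 3 0, Option 4 19, Option 5 11. Option 3 eliminated.
Round 2: Option 1 9, Option 2 14, Option 4 19, Option 5 11. Option 1 eliminated.
Round 3: Option 2 14, Option 4 19, Option 5 20. Option 2 eliminated.
Round 4: Option 4 19, Option 5 34. Option 5 has a majority (≥27).

Option 5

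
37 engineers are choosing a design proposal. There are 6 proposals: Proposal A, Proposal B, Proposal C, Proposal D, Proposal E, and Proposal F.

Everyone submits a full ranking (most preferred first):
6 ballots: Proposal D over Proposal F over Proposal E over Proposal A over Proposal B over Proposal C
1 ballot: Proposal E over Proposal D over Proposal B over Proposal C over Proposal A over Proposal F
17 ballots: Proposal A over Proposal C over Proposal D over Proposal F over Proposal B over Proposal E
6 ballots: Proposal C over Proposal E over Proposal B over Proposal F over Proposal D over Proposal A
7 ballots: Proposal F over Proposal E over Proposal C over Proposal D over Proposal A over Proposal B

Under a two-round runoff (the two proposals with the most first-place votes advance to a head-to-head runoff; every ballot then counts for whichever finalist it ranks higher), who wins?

Round 1 first-place votes: Proposal A 17, Proposal B 0, Proposal C 6, Proposal D 6, Proposal E 1, Proposal F 7. Proposal A and Proposal F advance.
Runoff: Proposal A is ranked above Proposal F on 18 ballots, Proposal F above Proposal A on 19.

Proposal F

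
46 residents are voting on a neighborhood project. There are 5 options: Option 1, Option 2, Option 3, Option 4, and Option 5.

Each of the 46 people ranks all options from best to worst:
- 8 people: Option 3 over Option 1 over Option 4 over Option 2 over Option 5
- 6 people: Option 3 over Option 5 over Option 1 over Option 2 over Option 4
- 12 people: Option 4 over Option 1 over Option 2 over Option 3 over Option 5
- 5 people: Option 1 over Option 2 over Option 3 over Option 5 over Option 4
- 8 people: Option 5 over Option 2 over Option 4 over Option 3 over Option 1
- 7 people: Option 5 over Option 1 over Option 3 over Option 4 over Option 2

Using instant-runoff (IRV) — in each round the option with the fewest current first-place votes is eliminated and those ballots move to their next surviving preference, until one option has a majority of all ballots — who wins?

Round 1: Option 1 5, Option 2 0, Option 3 14, Option 4 12, Option 5 15. Option 2 eliminated.
Round 2: Option 1 5, Option 3 14, Option 4 12, Option 5 15. Option 1 eliminated.
Round 3: Option 3 19, Option 4 12, Option 5 15. Option 4 eliminated.
Round 4: Option 3 31, Option 5 15. Option 3 has a majority (≥24).

Option 3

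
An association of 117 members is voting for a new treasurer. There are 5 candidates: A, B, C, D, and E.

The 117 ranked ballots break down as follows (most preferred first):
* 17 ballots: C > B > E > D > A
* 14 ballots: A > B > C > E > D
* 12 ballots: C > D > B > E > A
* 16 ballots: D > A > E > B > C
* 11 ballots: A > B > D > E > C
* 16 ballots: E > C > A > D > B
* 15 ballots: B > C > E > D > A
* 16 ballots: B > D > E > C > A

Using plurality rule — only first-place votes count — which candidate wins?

First-place votes: A 25, B 31, C 29, D 16, E 16.

B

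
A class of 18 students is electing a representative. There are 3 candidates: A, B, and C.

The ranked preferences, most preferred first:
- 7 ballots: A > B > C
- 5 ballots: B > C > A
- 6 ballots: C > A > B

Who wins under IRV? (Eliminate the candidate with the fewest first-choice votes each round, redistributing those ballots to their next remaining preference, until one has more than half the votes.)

C

Round 1: A 7, B 5, C 6. B eliminated.
Round 2: A 7, C 11. C has a majority (≥10).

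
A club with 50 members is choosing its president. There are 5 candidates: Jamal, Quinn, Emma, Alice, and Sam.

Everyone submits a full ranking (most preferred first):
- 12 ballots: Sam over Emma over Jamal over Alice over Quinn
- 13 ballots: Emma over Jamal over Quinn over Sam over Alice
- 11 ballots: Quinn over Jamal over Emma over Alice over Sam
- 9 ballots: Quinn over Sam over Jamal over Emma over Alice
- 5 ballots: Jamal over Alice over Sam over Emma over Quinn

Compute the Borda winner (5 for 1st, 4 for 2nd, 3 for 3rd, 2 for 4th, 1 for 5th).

Jamal

Jamal: 12×3 + 13×4 + 11×4 + 9×3 + 5×5 = 184
Quinn: 12×1 + 13×3 + 11×5 + 9×5 + 5×1 = 156
Emma: 12×4 + 13×5 + 11×3 + 9×2 + 5×2 = 174
Alice: 12×2 + 13×1 + 11×2 + 9×1 + 5×4 = 88
Sam: 12×5 + 13×2 + 11×1 + 9×4 + 5×3 = 148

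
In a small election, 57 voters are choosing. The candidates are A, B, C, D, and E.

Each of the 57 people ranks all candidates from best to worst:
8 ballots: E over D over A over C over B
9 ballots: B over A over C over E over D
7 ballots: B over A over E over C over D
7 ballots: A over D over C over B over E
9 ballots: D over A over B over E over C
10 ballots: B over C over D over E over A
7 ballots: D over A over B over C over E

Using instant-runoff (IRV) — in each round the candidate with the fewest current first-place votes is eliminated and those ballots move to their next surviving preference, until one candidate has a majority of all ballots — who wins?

Round 1: A 7, B 26, C 0, D 16, E 8. C eliminated.
Round 2: A 7, B 26, D 16, E 8. A eliminated.
Round 3: B 26, D 23, E 8. E eliminated.
Round 4: B 26, D 31. D has a majority (≥29).

D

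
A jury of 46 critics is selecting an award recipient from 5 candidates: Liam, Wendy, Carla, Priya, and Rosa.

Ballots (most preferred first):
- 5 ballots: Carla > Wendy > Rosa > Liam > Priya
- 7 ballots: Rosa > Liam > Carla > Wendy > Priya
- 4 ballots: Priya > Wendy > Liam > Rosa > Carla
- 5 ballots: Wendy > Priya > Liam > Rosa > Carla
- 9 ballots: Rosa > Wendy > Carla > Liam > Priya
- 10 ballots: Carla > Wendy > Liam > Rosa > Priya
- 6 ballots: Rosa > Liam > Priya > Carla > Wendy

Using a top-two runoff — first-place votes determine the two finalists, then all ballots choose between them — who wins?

Round 1 first-place votes: Liam 0, Wendy 5, Carla 15, Priya 4, Rosa 22. Rosa and Carla advance.
Runoff: Rosa is ranked above Carla on 31 ballots, Carla above Rosa on 15.

Rosa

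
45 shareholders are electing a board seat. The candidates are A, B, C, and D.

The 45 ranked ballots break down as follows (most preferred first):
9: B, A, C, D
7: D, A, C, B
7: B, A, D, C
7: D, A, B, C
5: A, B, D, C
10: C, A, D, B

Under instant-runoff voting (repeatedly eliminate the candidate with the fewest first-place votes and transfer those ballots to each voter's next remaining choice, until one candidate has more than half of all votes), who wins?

Round 1: A 5, B 16, C 10, D 14. A eliminated.
Round 2: B 21, C 10, D 14. C eliminated.
Round 3: B 21, D 24. D has a majority (≥23).

D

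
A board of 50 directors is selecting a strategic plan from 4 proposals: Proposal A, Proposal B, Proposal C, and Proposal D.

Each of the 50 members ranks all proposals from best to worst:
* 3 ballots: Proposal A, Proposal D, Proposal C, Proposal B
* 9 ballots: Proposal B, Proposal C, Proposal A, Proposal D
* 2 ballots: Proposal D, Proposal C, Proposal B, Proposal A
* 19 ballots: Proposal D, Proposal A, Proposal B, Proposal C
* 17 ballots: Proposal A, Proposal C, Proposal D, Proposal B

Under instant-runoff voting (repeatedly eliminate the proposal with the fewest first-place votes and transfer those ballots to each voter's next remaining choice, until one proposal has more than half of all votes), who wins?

Proposal A

Round 1: Proposal A 20, Proposal B 9, Proposal C 0, Proposal D 21. Proposal C eliminated.
Round 2: Proposal A 20, Proposal B 9, Proposal D 21. Proposal B eliminated.
Round 3: Proposal A 29, Proposal D 21. Proposal A has a majority (≥26).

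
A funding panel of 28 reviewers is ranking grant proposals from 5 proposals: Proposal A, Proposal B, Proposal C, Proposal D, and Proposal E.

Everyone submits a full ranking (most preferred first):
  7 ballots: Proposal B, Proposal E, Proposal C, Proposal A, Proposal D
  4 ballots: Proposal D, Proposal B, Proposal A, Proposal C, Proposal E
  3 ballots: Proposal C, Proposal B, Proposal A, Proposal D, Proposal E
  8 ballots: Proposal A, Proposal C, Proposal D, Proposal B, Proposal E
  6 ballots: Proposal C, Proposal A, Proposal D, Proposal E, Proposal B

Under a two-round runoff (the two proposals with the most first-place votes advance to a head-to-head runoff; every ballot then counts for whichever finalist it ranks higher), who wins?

Round 1 first-place votes: Proposal A 8, Proposal B 7, Proposal C 9, Proposal D 4, Proposal E 0. Proposal C and Proposal A advance.
Runoff: Proposal C is ranked above Proposal A on 16 ballots, Proposal A above Proposal C on 12.

Proposal C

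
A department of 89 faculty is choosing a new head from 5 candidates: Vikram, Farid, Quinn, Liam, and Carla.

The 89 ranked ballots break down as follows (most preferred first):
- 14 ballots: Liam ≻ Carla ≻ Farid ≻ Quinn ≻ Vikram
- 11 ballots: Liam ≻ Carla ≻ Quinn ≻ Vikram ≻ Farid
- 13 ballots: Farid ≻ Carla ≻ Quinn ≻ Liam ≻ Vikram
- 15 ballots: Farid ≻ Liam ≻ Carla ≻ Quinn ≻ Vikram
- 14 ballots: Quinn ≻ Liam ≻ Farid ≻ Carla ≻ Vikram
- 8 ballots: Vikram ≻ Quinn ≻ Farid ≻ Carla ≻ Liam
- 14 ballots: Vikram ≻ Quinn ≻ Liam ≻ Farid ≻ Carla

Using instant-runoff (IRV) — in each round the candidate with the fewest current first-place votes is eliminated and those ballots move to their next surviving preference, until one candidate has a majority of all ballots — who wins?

Round 1: Vikram 22, Farid 28, Quinn 14, Liam 25, Carla 0. Carla eliminated.
Round 2: Vikram 22, Farid 28, Quinn 14, Liam 25. Quinn eliminated.
Round 3: Vikram 22, Farid 28, Liam 39. Vikram eliminated.
Round 4: Farid 36, Liam 53. Liam has a majority (≥45).

Liam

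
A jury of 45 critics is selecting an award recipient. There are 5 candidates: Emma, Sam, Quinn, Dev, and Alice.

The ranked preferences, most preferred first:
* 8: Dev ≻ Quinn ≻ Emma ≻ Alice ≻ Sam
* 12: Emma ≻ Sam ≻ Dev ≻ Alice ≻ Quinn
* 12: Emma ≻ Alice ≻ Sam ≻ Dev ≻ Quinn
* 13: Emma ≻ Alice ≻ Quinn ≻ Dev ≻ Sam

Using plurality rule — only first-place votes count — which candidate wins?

First-place votes: Emma 37, Sam 0, Quinn 0, Dev 8, Alice 0.

Emma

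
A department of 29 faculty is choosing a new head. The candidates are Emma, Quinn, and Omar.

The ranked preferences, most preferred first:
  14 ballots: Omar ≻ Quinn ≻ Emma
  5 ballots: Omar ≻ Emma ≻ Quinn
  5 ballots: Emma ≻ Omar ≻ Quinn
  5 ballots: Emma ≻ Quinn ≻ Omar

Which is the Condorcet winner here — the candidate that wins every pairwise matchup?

Omar vs Emma: 19–10
Omar vs Quinn: 24–5
Omar beats every other candidate.

Omar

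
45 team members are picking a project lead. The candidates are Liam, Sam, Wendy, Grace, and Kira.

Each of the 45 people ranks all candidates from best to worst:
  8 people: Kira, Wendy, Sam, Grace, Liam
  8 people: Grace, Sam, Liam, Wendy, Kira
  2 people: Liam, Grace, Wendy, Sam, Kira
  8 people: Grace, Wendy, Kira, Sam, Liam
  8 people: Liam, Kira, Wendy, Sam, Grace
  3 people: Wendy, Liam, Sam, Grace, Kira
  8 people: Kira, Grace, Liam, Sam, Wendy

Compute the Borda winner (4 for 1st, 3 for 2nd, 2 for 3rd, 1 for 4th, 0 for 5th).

Grace

Liam: 8×0 + 8×2 + 2×4 + 8×0 + 8×4 + 3×3 + 8×2 = 81
Sam: 8×2 + 8×3 + 2×1 + 8×1 + 8×1 + 3×2 + 8×1 = 72
Wendy: 8×3 + 8×1 + 2×2 + 8×3 + 8×2 + 3×4 + 8×0 = 88
Grace: 8×1 + 8×4 + 2×3 + 8×4 + 8×0 + 3×1 + 8×3 = 105
Kira: 8×4 + 8×0 + 2×0 + 8×2 + 8×3 + 3×0 + 8×4 = 104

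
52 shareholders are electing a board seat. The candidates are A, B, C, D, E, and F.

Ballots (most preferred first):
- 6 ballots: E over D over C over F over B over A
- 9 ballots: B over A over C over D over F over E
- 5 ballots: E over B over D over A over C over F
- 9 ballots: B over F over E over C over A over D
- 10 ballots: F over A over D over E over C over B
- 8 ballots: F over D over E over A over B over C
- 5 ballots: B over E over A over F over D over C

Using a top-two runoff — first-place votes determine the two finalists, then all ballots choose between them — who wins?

Round 1 first-place votes: A 0, B 23, C 0, D 0, E 11, F 18. B and F advance.
Runoff: B is ranked above F on 28 ballots, F above B on 24.

B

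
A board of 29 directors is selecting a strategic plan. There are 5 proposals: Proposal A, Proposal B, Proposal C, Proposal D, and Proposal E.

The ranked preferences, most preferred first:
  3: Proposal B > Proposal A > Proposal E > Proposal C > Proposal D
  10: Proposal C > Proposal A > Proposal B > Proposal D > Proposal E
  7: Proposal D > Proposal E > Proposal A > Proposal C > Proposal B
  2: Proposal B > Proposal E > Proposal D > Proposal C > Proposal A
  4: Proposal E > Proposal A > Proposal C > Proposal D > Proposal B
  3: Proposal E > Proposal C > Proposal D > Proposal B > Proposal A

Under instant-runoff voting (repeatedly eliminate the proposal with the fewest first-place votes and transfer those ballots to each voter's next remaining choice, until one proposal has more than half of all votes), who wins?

Round 1: Proposal A 0, Proposal B 5, Proposal C 10, Proposal D 7, Proposal E 7. Proposal A eliminated.
Round 2: Proposal B 5, Proposal C 10, Proposal D 7, Proposal E 7. Proposal B eliminated.
Round 3: Proposal C 10, Proposal D 7, Proposal E 12. Proposal D eliminated.
Round 4: Proposal C 10, Proposal E 19. Proposal E has a majority (≥15).

Proposal E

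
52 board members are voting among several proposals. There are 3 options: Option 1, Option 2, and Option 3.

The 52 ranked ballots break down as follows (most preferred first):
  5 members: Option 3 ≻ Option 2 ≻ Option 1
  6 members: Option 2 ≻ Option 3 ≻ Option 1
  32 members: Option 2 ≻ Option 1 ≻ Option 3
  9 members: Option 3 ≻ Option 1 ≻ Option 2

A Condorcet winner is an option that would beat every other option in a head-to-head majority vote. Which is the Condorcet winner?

Option 2 vs Option 1: 43–9
Option 2 vs Option 3: 38–14
Option 2 beats every other option.

Option 2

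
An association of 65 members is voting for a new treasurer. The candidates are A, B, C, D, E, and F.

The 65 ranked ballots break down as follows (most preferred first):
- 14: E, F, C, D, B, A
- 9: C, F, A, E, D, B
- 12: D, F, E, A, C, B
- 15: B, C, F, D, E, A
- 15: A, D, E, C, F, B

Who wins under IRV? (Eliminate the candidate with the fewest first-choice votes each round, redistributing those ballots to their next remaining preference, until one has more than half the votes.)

E

Round 1: A 15, B 15, C 9, D 12, E 14, F 0. F eliminated.
Round 2: A 15, B 15, C 9, D 12, E 14. C eliminated.
Round 3: A 24, B 15, D 12, E 14. D eliminated.
Round 4: A 24, B 15, E 26. B eliminated.
Round 5: A 24, E 41. E has a majority (≥33).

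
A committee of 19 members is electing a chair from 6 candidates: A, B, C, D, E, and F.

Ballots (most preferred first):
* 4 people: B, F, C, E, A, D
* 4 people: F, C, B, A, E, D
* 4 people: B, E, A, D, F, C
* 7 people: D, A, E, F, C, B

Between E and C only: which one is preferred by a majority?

E

E is ranked above C on 11 ballots; C above E on 8.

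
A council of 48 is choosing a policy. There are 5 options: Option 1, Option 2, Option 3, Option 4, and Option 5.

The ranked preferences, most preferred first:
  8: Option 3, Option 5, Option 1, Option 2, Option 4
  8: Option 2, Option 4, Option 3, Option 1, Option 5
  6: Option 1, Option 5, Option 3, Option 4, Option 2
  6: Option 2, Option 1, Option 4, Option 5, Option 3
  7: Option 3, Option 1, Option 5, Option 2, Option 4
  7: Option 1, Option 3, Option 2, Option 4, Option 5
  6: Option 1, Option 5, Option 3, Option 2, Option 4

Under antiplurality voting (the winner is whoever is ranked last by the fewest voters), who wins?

Option 1

Last-place votes: Option 1 0, Option 2 6, Option 3 6, Option 4 21, Option 5 15.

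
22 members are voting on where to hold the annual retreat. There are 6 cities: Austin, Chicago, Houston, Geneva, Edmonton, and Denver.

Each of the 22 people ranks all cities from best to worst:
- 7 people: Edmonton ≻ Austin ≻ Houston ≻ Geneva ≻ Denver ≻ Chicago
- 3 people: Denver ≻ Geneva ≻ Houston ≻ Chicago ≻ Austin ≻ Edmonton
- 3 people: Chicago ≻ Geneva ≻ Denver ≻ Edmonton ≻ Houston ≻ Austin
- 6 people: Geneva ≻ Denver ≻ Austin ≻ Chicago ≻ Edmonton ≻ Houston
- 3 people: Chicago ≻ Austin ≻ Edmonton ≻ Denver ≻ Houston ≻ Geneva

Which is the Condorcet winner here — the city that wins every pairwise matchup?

Geneva

Geneva vs Austin: 12–10
Geneva vs Chicago: 16–6
Geneva vs Houston: 12–10
Geneva vs Edmonton: 12–10
Geneva vs Denver: 16–6
Geneva beats every other city.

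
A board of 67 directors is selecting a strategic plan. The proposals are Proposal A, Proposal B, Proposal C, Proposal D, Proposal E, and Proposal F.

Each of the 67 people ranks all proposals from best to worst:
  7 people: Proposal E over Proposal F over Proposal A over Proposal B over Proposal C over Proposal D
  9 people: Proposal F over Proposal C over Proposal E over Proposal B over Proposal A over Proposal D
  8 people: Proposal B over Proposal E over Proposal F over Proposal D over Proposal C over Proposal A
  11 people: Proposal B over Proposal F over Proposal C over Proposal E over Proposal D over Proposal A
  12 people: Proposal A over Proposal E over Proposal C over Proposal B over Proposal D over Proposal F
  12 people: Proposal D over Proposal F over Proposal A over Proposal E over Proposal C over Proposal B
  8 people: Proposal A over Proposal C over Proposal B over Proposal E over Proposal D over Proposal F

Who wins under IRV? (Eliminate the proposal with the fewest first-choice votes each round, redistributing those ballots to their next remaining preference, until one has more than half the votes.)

Round 1: Proposal A 20, Proposal B 19, Proposal C 0, Proposal D 12, Proposal E 7, Proposal F 9. Proposal C eliminated.
Round 2: Proposal A 20, Proposal B 19, Proposal D 12, Proposal E 7, Proposal F 9. Proposal E eliminated.
Round 3: Proposal A 20, Proposal B 19, Proposal D 12, Proposal F 16. Proposal D eliminated.
Round 4: Proposal A 20, Proposal B 19, Proposal F 28. Proposal B eliminated.
Round 5: Proposal A 20, Proposal F 47. Proposal F has a majority (≥34).

Proposal F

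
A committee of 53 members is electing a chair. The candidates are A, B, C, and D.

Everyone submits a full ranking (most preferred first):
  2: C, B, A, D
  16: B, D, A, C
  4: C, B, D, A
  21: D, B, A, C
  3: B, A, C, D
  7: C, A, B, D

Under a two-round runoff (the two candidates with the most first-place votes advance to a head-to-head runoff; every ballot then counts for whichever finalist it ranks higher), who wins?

Round 1 first-place votes: A 0, B 19, C 13, D 21. D and B advance.
Runoff: D is ranked above B on 21 ballots, B above D on 32.

B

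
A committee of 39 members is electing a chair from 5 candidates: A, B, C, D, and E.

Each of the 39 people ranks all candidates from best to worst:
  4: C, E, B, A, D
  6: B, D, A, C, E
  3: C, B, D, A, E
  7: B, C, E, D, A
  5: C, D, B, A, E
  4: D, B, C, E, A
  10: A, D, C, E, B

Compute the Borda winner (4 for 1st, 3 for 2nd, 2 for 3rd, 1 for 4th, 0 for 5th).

C

A: 4×1 + 6×2 + 3×1 + 7×0 + 5×1 + 4×0 + 10×4 = 64
B: 4×2 + 6×4 + 3×3 + 7×4 + 5×2 + 4×3 + 10×0 = 91
C: 4×4 + 6×1 + 3×4 + 7×3 + 5×4 + 4×2 + 10×2 = 103
D: 4×0 + 6×3 + 3×2 + 7×1 + 5×3 + 4×4 + 10×3 = 92
E: 4×3 + 6×0 + 3×0 + 7×2 + 5×0 + 4×1 + 10×1 = 40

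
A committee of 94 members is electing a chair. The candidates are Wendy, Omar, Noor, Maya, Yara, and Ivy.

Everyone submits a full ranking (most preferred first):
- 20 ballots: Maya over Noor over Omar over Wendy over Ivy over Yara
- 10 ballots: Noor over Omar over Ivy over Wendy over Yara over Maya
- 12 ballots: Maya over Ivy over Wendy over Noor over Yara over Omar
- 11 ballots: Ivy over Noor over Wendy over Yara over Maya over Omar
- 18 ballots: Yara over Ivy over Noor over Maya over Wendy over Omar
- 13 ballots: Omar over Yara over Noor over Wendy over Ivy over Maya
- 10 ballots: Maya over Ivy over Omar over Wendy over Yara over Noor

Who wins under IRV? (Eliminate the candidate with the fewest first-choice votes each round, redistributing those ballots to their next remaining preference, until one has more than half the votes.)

Yara

Round 1: Wendy 0, Omar 13, Noor 10, Maya 42, Yara 18, Ivy 11. Wendy eliminated.
Round 2: Omar 13, Noor 10, Maya 42, Yara 18, Ivy 11. Noor eliminated.
Round 3: Omar 23, Maya 42, Yara 18, Ivy 11. Ivy eliminated.
Round 4: Omar 23, Maya 42, Yara 29. Omar eliminated.
Round 5: Maya 42, Yara 52. Yara has a majority (≥48).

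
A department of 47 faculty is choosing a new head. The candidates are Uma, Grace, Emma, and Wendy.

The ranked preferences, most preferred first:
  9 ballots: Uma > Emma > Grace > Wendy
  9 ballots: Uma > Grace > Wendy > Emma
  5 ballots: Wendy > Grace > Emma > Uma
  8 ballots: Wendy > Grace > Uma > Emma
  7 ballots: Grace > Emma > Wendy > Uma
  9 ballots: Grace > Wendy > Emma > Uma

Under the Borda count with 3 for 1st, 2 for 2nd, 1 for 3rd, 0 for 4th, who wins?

Grace

Uma: 9×3 + 9×3 + 5×0 + 8×1 + 7×0 + 9×0 = 62
Grace: 9×1 + 9×2 + 5×2 + 8×2 + 7×3 + 9×3 = 101
Emma: 9×2 + 9×0 + 5×1 + 8×0 + 7×2 + 9×1 = 46
Wendy: 9×0 + 9×1 + 5×3 + 8×3 + 7×1 + 9×2 = 73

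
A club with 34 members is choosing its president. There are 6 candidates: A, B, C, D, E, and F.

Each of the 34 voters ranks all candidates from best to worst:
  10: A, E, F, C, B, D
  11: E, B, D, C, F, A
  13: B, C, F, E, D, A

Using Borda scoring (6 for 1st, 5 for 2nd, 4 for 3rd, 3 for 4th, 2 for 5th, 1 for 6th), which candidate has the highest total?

A: 10×6 + 11×1 + 13×1 = 84
B: 10×2 + 11×5 + 13×6 = 153
C: 10×3 + 11×3 + 13×5 = 128
D: 10×1 + 11×4 + 13×2 = 80
E: 10×5 + 11×6 + 13×3 = 155
F: 10×4 + 11×2 + 13×4 = 114

E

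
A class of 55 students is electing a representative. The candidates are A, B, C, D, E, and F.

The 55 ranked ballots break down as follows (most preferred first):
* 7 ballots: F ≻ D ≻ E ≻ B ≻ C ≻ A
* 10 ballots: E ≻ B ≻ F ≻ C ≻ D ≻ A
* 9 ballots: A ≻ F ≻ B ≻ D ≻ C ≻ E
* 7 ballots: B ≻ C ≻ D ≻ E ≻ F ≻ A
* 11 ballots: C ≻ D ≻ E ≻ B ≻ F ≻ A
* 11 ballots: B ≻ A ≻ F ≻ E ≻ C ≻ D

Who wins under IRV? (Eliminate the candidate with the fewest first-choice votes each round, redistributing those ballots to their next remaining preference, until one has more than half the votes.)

Round 1: A 9, B 18, C 11, D 0, E 10, F 7. D eliminated.
Round 2: A 9, B 18, C 11, E 10, F 7. F eliminated.
Round 3: A 9, B 18, C 11, E 17. A eliminated.
Round 4: B 27, C 11, E 17. C eliminated.
Round 5: B 27, E 28. E has a majority (≥28).

E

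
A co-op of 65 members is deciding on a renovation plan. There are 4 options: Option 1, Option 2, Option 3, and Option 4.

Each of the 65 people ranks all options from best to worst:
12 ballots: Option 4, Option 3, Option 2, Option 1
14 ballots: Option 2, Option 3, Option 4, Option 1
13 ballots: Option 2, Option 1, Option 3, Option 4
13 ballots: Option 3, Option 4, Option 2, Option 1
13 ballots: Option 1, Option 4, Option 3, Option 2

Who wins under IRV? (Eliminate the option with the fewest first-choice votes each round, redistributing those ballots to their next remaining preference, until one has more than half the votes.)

Round 1: Option 1 13, Option 2 27, Option 3 13, Option 4 12. Option 4 eliminated.
Round 2: Option 1 13, Option 2 27, Option 3 25. Option 1 eliminated.
Round 3: Option 2 27, Option 3 38. Option 3 has a majority (≥33).

Option 3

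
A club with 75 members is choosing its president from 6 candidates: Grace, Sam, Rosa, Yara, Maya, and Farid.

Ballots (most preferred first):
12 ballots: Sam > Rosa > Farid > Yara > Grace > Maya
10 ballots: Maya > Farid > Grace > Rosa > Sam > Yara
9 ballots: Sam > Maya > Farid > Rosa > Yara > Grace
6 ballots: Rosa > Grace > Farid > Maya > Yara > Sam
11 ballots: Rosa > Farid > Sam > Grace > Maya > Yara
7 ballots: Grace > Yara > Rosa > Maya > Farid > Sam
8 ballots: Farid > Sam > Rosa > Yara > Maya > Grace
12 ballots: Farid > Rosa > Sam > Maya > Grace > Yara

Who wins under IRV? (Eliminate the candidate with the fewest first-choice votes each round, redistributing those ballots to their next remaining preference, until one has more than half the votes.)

Farid

Round 1: Grace 7, Sam 21, Rosa 17, Yara 0, Maya 10, Farid 20. Yara eliminated.
Round 2: Grace 7, Sam 21, Rosa 17, Maya 10, Farid 20. Grace eliminated.
Round 3: Sam 21, Rosa 24, Maya 10, Farid 20. Maya eliminated.
Round 4: Sam 21, Rosa 24, Farid 30. Sam eliminated.
Round 5: Rosa 36, Farid 39. Farid has a majority (≥38).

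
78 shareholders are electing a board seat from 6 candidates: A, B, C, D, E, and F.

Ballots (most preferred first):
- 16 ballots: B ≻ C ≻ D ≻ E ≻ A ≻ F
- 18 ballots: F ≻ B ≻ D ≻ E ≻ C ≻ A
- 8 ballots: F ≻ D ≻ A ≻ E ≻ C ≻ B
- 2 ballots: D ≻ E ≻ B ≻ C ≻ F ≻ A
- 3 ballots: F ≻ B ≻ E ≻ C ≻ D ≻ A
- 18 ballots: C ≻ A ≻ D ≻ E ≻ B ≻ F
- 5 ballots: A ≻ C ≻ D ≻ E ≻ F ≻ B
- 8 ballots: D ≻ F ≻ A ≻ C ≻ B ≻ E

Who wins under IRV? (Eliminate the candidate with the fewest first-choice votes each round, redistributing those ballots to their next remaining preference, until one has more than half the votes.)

Round 1: A 5, B 16, C 18, D 10, E 0, F 29. E eliminated.
Round 2: A 5, B 16, C 18, D 10, F 29. A eliminated.
Round 3: B 16, C 23, D 10, F 29. D eliminated.
Round 4: B 18, C 23, F 37. B eliminated.
Round 5: C 41, F 37. C has a majority (≥40).

C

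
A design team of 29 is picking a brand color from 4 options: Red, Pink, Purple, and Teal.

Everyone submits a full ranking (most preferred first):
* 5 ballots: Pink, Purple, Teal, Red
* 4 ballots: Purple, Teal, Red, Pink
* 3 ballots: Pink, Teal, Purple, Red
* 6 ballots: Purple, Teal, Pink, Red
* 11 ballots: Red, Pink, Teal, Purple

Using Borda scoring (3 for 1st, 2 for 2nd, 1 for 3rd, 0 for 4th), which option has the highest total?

Pink

Red: 5×0 + 4×1 + 3×0 + 6×0 + 11×3 = 37
Pink: 5×3 + 4×0 + 3×3 + 6×1 + 11×2 = 52
Purple: 5×2 + 4×3 + 3×1 + 6×3 + 11×0 = 43
Teal: 5×1 + 4×2 + 3×2 + 6×2 + 11×1 = 42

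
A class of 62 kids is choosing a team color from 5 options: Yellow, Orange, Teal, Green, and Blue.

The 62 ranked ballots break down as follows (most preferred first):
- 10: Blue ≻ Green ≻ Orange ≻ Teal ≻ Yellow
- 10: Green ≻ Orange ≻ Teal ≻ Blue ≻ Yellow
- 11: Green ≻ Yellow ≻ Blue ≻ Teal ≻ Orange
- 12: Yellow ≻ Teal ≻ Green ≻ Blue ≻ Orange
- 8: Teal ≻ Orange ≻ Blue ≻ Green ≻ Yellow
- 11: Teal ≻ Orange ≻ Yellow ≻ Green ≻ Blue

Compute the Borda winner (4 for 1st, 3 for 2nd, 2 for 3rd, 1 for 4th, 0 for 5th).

Green

Yellow: 10×0 + 10×0 + 11×3 + 12×4 + 8×0 + 11×2 = 103
Orange: 10×2 + 10×3 + 11×0 + 12×0 + 8×3 + 11×3 = 107
Teal: 10×1 + 10×2 + 11×1 + 12×3 + 8×4 + 11×4 = 153
Green: 10×3 + 10×4 + 11×4 + 12×2 + 8×1 + 11×1 = 157
Blue: 10×4 + 10×1 + 11×2 + 12×1 + 8×2 + 11×0 = 100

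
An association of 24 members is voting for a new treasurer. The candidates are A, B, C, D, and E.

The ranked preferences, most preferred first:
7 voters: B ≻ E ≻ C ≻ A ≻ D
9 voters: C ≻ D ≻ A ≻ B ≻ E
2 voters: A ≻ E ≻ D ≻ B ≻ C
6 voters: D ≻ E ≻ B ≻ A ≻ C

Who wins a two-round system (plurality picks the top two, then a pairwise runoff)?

Round 1 first-place votes: A 2, B 7, C 9, D 6, E 0. C and B advance.
Runoff: C is ranked above B on 9 ballots, B above C on 15.

B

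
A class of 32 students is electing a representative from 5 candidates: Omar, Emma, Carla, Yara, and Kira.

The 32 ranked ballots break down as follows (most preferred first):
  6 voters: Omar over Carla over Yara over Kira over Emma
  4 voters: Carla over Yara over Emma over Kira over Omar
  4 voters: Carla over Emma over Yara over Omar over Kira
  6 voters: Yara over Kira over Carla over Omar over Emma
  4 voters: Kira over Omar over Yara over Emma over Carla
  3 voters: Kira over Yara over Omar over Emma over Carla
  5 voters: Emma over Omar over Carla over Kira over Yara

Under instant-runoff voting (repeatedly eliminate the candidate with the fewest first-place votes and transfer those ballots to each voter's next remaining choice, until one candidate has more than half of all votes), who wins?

Round 1: Omar 6, Emma 5, Carla 8, Yara 6, Kira 7. Emma eliminated.
Round 2: Omar 11, Carla 8, Yara 6, Kira 7. Yara eliminated.
Round 3: Omar 11, Carla 8, Kira 13. Carla eliminated.
Round 4: Omar 15, Kira 17. Kira has a majority (≥17).

Kira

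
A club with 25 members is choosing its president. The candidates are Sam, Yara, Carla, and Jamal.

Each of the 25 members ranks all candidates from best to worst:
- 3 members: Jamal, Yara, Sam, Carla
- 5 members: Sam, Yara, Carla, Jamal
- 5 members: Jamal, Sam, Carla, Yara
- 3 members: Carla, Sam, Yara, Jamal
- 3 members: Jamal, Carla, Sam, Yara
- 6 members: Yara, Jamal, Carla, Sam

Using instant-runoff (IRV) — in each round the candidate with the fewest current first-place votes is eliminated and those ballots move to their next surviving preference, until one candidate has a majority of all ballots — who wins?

Round 1: Sam 5, Yara 6, Carla 3, Jamal 11. Carla eliminated.
Round 2: Sam 8, Yara 6, Jamal 11. Yara eliminated.
Round 3: Sam 8, Jamal 17. Jamal has a majority (≥13).

Jamal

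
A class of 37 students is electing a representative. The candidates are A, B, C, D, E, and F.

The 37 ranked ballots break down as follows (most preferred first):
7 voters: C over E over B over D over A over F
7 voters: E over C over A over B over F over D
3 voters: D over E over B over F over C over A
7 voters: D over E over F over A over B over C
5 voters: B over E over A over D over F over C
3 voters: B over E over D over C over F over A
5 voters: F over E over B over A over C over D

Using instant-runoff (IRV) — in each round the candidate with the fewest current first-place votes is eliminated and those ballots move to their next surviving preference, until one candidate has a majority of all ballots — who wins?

Round 1: A 0, B 8, C 7, D 10, E 7, F 5. A eliminated.
Round 2: B 8, C 7, D 10, E 7, F 5. F eliminated.
Round 3: B 8, C 7, D 10, E 12. C eliminated.
Round 4: B 8, D 10, E 19. E has a majority (≥19).

E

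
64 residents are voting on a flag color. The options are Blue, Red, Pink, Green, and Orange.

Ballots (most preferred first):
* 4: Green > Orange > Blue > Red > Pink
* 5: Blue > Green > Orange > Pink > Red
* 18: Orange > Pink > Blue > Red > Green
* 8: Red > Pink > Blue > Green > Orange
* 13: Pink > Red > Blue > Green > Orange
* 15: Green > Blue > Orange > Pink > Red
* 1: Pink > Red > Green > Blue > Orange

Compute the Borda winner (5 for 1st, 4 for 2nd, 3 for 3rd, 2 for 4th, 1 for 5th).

Pink

Blue: 4×3 + 5×5 + 18×3 + 8×3 + 13×3 + 15×4 + 1×2 = 216
Red: 4×2 + 5×1 + 18×2 + 8×5 + 13×4 + 15×1 + 1×4 = 160
Pink: 4×1 + 5×2 + 18×4 + 8×4 + 13×5 + 15×2 + 1×5 = 218
Green: 4×5 + 5×4 + 18×1 + 8×2 + 13×2 + 15×5 + 1×3 = 178
Orange: 4×4 + 5×3 + 18×5 + 8×1 + 13×1 + 15×3 + 1×1 = 188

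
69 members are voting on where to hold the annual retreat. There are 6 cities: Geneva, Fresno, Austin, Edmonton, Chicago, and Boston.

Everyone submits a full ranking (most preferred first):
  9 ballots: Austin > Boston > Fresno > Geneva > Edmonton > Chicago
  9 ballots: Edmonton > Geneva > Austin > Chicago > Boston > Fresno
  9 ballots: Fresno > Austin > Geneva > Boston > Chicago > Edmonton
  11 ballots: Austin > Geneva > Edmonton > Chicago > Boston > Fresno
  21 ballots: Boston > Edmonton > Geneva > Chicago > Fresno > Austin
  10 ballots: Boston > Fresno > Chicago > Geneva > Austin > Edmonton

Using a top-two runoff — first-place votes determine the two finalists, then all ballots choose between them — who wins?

Austin

Round 1 first-place votes: Geneva 0, Fresno 9, Austin 20, Edmonton 9, Chicago 0, Boston 31. Boston and Austin advance.
Runoff: Boston is ranked above Austin on 31 ballots, Austin above Boston on 38.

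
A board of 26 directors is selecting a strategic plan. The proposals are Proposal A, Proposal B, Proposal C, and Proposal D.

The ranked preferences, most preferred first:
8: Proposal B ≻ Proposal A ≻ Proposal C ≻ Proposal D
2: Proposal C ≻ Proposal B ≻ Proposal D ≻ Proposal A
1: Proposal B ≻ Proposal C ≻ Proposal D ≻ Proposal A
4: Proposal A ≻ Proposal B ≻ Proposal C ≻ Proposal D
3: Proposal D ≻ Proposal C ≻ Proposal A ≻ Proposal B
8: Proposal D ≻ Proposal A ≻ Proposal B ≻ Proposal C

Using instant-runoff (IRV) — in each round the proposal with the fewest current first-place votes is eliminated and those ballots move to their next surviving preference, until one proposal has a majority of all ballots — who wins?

Round 1: Proposal A 4, Proposal B 9, Proposal C 2, Proposal D 11. Proposal C eliminated.
Round 2: Proposal A 4, Proposal B 11, Proposal D 11. Proposal A eliminated.
Round 3: Proposal B 15, Proposal D 11. Proposal B has a majority (≥14).

Proposal B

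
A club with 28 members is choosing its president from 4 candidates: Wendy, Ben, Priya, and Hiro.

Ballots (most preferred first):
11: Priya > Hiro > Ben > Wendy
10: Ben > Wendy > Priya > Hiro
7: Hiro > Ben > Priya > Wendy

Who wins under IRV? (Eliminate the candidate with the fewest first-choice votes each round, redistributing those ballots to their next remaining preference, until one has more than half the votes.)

Ben

Round 1: Wendy 0, Ben 10, Priya 11, Hiro 7. Wendy eliminated.
Round 2: Ben 10, Priya 11, Hiro 7. Hiro eliminated.
Round 3: Ben 17, Priya 11. Ben has a majority (≥15).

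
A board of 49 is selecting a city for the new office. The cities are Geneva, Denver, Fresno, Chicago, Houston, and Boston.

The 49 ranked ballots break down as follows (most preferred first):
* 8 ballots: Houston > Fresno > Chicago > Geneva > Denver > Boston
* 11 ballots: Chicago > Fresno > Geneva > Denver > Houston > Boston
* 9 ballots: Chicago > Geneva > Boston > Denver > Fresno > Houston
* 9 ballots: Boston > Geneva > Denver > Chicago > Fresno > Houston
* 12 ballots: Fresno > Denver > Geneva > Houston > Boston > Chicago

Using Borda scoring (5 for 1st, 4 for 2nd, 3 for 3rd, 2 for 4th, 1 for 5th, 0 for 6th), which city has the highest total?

Geneva

Geneva: 8×2 + 11×3 + 9×4 + 9×4 + 12×3 = 157
Denver: 8×1 + 11×2 + 9×2 + 9×3 + 12×4 = 123
Fresno: 8×4 + 11×4 + 9×1 + 9×1 + 12×5 = 154
Chicago: 8×3 + 11×5 + 9×5 + 9×2 + 12×0 = 142
Houston: 8×5 + 11×1 + 9×0 + 9×0 + 12×2 = 75
Boston: 8×0 + 11×0 + 9×3 + 9×5 + 12×1 = 84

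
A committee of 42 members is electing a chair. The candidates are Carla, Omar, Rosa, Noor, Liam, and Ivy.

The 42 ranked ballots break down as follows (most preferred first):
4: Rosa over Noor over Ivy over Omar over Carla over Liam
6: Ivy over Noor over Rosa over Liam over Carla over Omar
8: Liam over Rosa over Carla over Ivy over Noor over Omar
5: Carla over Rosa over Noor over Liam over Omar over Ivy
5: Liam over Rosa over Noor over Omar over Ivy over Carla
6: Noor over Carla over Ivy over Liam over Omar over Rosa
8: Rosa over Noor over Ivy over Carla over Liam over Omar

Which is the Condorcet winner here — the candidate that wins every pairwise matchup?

Rosa vs Carla: 31–11
Rosa vs Omar: 36–6
Rosa vs Noor: 30–12
Rosa vs Liam: 23–19
Rosa vs Ivy: 30–12
Rosa beats every other candidate.

Rosa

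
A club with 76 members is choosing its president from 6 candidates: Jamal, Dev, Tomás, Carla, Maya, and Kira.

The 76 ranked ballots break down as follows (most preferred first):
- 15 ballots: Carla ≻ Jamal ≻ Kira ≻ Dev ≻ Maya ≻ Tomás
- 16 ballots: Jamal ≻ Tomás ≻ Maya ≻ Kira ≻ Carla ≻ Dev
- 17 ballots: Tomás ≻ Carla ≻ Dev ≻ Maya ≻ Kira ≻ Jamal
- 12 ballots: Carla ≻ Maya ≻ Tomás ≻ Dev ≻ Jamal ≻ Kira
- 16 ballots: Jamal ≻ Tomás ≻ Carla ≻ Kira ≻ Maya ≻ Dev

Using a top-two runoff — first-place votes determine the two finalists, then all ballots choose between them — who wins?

Round 1 first-place votes: Jamal 32, Dev 0, Tomás 17, Carla 27, Maya 0, Kira 0. Jamal and Carla advance.
Runoff: Jamal is ranked above Carla on 32 ballots, Carla above Jamal on 44.

Carla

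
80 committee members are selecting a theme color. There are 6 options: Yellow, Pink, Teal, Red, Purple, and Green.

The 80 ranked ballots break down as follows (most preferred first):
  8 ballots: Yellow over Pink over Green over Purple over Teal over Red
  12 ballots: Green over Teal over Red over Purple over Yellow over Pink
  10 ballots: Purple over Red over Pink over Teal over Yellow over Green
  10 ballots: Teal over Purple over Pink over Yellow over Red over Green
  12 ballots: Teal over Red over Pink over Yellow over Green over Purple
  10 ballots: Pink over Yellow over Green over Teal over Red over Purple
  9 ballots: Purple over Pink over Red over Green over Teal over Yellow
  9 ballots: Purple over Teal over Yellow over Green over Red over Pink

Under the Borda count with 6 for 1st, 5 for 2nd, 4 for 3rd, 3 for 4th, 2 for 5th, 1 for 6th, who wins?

Yellow: 8×6 + 12×2 + 10×2 + 10×3 + 12×3 + 10×5 + 9×1 + 9×4 = 253
Pink: 8×5 + 12×1 + 10×4 + 10×4 + 12×4 + 10×6 + 9×5 + 9×1 = 294
Teal: 8×2 + 12×5 + 10×3 + 10×6 + 12×6 + 10×3 + 9×2 + 9×5 = 331
Red: 8×1 + 12×4 + 10×5 + 10×2 + 12×5 + 10×2 + 9×4 + 9×2 = 260
Purple: 8×3 + 12×3 + 10×6 + 10×5 + 12×1 + 10×1 + 9×6 + 9×6 = 300
Green: 8×4 + 12×6 + 10×1 + 10×1 + 12×2 + 10×4 + 9×3 + 9×3 = 242

Teal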